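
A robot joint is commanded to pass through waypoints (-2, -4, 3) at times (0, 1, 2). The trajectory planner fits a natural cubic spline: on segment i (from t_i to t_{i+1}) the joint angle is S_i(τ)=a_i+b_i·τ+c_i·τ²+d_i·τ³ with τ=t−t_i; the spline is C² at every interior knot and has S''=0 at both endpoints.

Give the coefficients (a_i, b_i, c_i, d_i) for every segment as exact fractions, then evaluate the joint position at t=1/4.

Δ: Δ0=-2, Δ1=7
row 1: diag=4, rhs=54; c'=1/4, d'=27/2
back: M1=27/2
M: M0=0, M1=27/2, M2=0
seg 0: a=-2, c=M0/2=0, d=(M1−M0)/(6·1)=9/4, b=Δ0−h0·(2M0+M1)/6=-17/4
seg 1: a=-4, c=M1/2=27/4, d=(M2−M1)/(6·1)=-9/4, b=Δ1−h1·(2M1+M2)/6=5/2
t_q=1/4 → seg 0, τ=1/4; S=-2+-17/4·τ+0·τ²+9/4·τ³=-775/256

  seg 0: a=-2 b=-17/4 c=0 d=9/4
  seg 1: a=-4 b=5/2 c=27/4 d=-9/4
S(1/4) = -775/256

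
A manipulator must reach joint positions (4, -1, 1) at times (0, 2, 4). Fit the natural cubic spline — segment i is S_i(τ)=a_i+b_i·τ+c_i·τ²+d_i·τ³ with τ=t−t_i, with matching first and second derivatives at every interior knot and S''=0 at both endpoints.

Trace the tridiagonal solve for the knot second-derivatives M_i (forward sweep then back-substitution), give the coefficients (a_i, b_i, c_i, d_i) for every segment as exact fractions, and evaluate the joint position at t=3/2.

  seg 0: a=4 b=-27/8 c=0 d=7/32
  seg 1: a=-1 b=-3/4 c=21/16 d=-7/32
S(3/2) = -83/256

Δ: Δ0=-5/2, Δ1=1
row 1: diag=8, rhs=21; c'=1/4, d'=21/8
back: M1=21/8
M: M0=0, M1=21/8, M2=0
seg 0: a=4, c=M0/2=0, d=(M1−M0)/(6·2)=7/32, b=Δ0−h0·(2M0+M1)/6=-27/8
seg 1: a=-1, c=M1/2=21/16, d=(M2−M1)/(6·2)=-7/32, b=Δ1−h1·(2M1+M2)/6=-3/4
t_q=3/2 → seg 0, τ=3/2; S=4+-27/8·τ+0·τ²+7/32·τ³=-83/256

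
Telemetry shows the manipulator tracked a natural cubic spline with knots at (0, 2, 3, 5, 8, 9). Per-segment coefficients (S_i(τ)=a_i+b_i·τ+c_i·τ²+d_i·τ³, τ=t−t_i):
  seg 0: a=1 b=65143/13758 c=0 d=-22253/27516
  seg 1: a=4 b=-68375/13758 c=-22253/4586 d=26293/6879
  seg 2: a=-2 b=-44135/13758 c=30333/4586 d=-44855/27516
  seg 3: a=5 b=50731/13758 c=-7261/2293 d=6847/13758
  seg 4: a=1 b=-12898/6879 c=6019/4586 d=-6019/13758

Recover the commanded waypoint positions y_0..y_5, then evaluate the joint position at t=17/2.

y_0 = S_0(0) = a_0 = 1
y_1 = S_1(0) = a_1 = 4
y_2 = S_2(0) = a_2 = -2
y_3 = S_3(0) = a_3 = 5
y_4 = S_4(0) = a_4 = 1
y_5 = S_4(1) = 0
t_q=17/2 is in segment 4 (τ=1/2); S_4(τ)=12325/36688

y_0=1 y_1=4 y_2=-2 y_3=5 y_4=1 y_5=0
S(17/2) = 12325/36688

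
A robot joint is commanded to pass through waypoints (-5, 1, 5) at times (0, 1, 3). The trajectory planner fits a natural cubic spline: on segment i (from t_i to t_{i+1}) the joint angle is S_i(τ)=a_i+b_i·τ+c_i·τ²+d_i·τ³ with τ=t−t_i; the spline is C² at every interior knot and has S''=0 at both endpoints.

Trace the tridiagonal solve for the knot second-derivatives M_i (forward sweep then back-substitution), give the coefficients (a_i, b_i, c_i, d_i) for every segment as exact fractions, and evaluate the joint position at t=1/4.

Δ: Δ0=6, Δ1=2
row 1: diag=6, rhs=-24; c'=1/3, d'=-4
back: M1=-4
M: M0=0, M1=-4, M2=0
seg 0: a=-5, c=M0/2=0, d=(M1−M0)/(6·1)=-2/3, b=Δ0−h0·(2M0+M1)/6=20/3
seg 1: a=1, c=M1/2=-2, d=(M2−M1)/(6·2)=1/3, b=Δ1−h1·(2M1+M2)/6=14/3
t_q=1/4 → seg 0, τ=1/4; S=-5+20/3·τ+0·τ²+-2/3·τ³=-107/32

  seg 0: a=-5 b=20/3 c=0 d=-2/3
  seg 1: a=1 b=14/3 c=-2 d=1/3
S(1/4) = -107/32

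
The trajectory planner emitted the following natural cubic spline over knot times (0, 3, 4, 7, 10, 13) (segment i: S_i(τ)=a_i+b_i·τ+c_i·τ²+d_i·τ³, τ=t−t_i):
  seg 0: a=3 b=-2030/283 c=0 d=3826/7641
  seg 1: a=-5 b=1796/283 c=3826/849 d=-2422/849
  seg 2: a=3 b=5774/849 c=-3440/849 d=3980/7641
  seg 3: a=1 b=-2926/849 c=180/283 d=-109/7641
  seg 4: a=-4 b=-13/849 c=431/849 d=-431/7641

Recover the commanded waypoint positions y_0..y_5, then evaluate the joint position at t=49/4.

y_0 = S_0(0) = a_0 = 3
y_1 = S_1(0) = a_1 = -5
y_2 = S_2(0) = a_2 = 3
y_3 = S_3(0) = a_3 = 1
y_4 = S_4(0) = a_4 = -4
y_5 = S_4(3) = -1
t_q=49/4 is in segment 4 (τ=9/4); S_4(τ)=-38161/18112

y_0=3 y_1=-5 y_2=3 y_3=1 y_4=-4 y_5=-1
S(49/4) = -38161/18112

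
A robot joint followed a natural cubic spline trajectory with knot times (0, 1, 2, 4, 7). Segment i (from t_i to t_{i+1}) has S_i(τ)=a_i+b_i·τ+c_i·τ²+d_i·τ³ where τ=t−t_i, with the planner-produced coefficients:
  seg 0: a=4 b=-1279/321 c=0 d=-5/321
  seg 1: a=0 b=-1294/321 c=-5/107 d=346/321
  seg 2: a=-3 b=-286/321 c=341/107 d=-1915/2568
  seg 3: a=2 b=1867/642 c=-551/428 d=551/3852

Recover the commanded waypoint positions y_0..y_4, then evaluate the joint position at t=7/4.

y_0=4 y_1=0 y_2=-3 y_3=2 y_4=3
S(7/4) = -8885/3424

y_0 = S_0(0) = a_0 = 4
y_1 = S_1(0) = a_1 = 0
y_2 = S_2(0) = a_2 = -3
y_3 = S_3(0) = a_3 = 2
y_4 = S_3(3) = 3
t_q=7/4 is in segment 1 (τ=3/4); S_1(τ)=-8885/3424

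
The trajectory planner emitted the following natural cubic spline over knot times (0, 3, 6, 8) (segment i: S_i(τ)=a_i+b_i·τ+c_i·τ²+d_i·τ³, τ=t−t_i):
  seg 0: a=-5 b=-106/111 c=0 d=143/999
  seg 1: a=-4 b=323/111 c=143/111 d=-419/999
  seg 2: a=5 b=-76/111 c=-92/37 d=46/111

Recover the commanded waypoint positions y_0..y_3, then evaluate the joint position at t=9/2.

y_0=-5 y_1=-4 y_2=5 y_3=-3
S(9/2) = 547/296

y_0 = S_0(0) = a_0 = -5
y_1 = S_1(0) = a_1 = -4
y_2 = S_2(0) = a_2 = 5
y_3 = S_2(2) = -3
t_q=9/2 is in segment 1 (τ=3/2); S_1(τ)=547/296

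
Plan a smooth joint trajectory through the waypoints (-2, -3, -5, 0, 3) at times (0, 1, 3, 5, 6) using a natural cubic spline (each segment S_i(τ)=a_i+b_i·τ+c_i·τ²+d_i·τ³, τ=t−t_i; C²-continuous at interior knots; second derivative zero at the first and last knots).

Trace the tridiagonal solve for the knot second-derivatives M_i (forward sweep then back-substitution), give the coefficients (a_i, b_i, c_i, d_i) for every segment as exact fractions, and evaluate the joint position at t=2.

Δ: Δ0=-1, Δ1=-1, Δ2=5/2, Δ3=3
row 1: diag=6, rhs=0; c'=1/3, d'=0
row 2: denom=8−2·1/3=22/3; d'=(21−2·0)/(22/3)=63/22
row 3: denom=6−2·3/11=60/11; d'=(3−2·63/22)/(60/11)=-1/2
back: M3=-1/2
back: M2=63/22−3/11·-1/2=3
back: M1=0−1/3·3=-1
M: M0=0, M1=-1, M2=3, M3=-1/2, M4=0
seg 0: a=-2, c=M0/2=0, d=(M1−M0)/(6·1)=-1/6, b=Δ0−h0·(2M0+M1)/6=-5/6
seg 1: a=-3, c=M1/2=-1/2, d=(M2−M1)/(6·2)=1/3, b=Δ1−h1·(2M1+M2)/6=-4/3
seg 2: a=-5, c=M2/2=3/2, d=(M3−M2)/(6·2)=-7/24, b=Δ2−h2·(2M2+M3)/6=2/3
seg 3: a=0, c=M3/2=-1/4, d=(M4−M3)/(6·1)=1/12, b=Δ3−h3·(2M3+M4)/6=19/6
t_q=2 → seg 1, τ=1; S=-3+-4/3·τ+-1/2·τ²+1/3·τ³=-9/2

  seg 0: a=-2 b=-5/6 c=0 d=-1/6
  seg 1: a=-3 b=-4/3 c=-1/2 d=1/3
  seg 2: a=-5 b=2/3 c=3/2 d=-7/24
  seg 3: a=0 b=19/6 c=-1/4 d=1/12
S(2) = -9/2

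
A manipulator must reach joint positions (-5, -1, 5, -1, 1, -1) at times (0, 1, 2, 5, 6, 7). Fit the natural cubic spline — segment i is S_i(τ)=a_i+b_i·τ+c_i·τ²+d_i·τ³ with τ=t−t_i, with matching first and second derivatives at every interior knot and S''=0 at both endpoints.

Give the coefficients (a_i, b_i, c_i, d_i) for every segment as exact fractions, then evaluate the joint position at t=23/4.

Δ: Δ0=4, Δ1=6, Δ2=-2, Δ3=2, Δ4=-2
row 1: diag=4, rhs=12; c'=1/4, d'=3
row 2: denom=8−1·1/4=31/4; d'=(-48−1·3)/(31/4)=-204/31
row 3: denom=8−3·12/31=212/31; d'=(24−3·-204/31)/(212/31)=339/53
row 4: denom=4−1·31/212=817/212; d'=(-24−1·339/53)/(817/212)=-6444/817
back: M4=-6444/817
back: M3=339/53−31/212·-6444/817=6168/817
back: M2=-204/31−12/31·6168/817=-7764/817
back: M1=3−1/4·-7764/817=4392/817
M: M0=0, M1=4392/817, M2=-7764/817, M3=6168/817, M4=-6444/817, M5=0
seg 0: a=-5, c=M0/2=0, d=(M1−M0)/(6·1)=732/817, b=Δ0−h0·(2M0+M1)/6=2536/817
seg 1: a=-1, c=M1/2=2196/817, d=(M2−M1)/(6·1)=-2026/817, b=Δ1−h1·(2M1+M2)/6=4732/817
seg 2: a=5, c=M2/2=-3882/817, d=(M3−M2)/(6·3)=18/19, b=Δ2−h2·(2M2+M3)/6=3046/817
seg 3: a=-1, c=M3/2=3084/817, d=(M4−M3)/(6·1)=-2102/817, b=Δ3−h3·(2M3+M4)/6=652/817
seg 4: a=1, c=M4/2=-3222/817, d=(M5−M4)/(6·1)=1074/817, b=Δ4−h4·(2M4+M5)/6=514/817
t_q=23/4 → seg 3, τ=3/4; S=-1+652/817·τ+3084/817·τ²+-2102/817·τ³=16639/26144

  seg 0: a=-5 b=2536/817 c=0 d=732/817
  seg 1: a=-1 b=4732/817 c=2196/817 d=-2026/817
  seg 2: a=5 b=3046/817 c=-3882/817 d=18/19
  seg 3: a=-1 b=652/817 c=3084/817 d=-2102/817
  seg 4: a=1 b=514/817 c=-3222/817 d=1074/817
S(23/4) = 16639/26144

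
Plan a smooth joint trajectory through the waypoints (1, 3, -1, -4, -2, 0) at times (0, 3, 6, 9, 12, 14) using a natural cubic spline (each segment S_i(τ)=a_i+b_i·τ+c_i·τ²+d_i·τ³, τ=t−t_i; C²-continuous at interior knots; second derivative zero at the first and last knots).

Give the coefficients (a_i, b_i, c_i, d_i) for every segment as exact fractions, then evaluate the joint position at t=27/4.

  seg 0: a=1 b=616/515 c=0 d=-818/13905
  seg 1: a=3 b=-202/515 c=-818/1545 d=200/2781
  seg 2: a=-1 b=-838/515 c=182/1545 d=47/1545
  seg 3: a=-4 b=-51/515 c=121/309 d=-632/13905
  seg 4: a=-2 b=527/515 c=-9/515 d=3/1030
S(27/4) = -70577/32960

Δ: Δ0=2/3, Δ1=-4/3, Δ2=-1, Δ3=2/3, Δ4=1
row 1: diag=12, rhs=-12; c'=1/4, d'=-1
row 2: denom=12−3·1/4=45/4; d'=(2−3·-1)/(45/4)=4/9
row 3: denom=12−3·4/15=56/5; d'=(10−3·4/9)/(56/5)=65/84
row 4: denom=10−3·15/56=515/56; d'=(2−3·65/84)/(515/56)=-18/515
back: M4=-18/515
back: M3=65/84−15/56·-18/515=242/309
back: M2=4/9−4/15·242/309=364/1545
back: M1=-1−1/4·364/1545=-1636/1545
M: M0=0, M1=-1636/1545, M2=364/1545, M3=242/309, M4=-18/515, M5=0
seg 0: a=1, c=M0/2=0, d=(M1−M0)/(6·3)=-818/13905, b=Δ0−h0·(2M0+M1)/6=616/515
seg 1: a=3, c=M1/2=-818/1545, d=(M2−M1)/(6·3)=200/2781, b=Δ1−h1·(2M1+M2)/6=-202/515
seg 2: a=-1, c=M2/2=182/1545, d=(M3−M2)/(6·3)=47/1545, b=Δ2−h2·(2M2+M3)/6=-838/515
seg 3: a=-4, c=M3/2=121/309, d=(M4−M3)/(6·3)=-632/13905, b=Δ3−h3·(2M3+M4)/6=-51/515
seg 4: a=-2, c=M4/2=-9/515, d=(M5−M4)/(6·2)=3/1030, b=Δ4−h4·(2M4+M5)/6=527/515
t_q=27/4 → seg 2, τ=3/4; S=-1+-838/515·τ+182/1545·τ²+47/1545·τ³=-70577/32960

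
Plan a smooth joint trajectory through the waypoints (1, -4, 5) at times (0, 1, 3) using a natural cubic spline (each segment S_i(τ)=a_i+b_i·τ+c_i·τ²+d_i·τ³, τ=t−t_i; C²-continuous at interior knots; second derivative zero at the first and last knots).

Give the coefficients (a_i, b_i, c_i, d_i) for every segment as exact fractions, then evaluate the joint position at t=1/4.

  seg 0: a=1 b=-79/12 c=0 d=19/12
  seg 1: a=-4 b=-11/6 c=19/4 d=-19/24
S(1/4) = -159/256

Δ: Δ0=-5, Δ1=9/2
row 1: diag=6, rhs=57; c'=1/3, d'=19/2
back: M1=19/2
M: M0=0, M1=19/2, M2=0
seg 0: a=1, c=M0/2=0, d=(M1−M0)/(6·1)=19/12, b=Δ0−h0·(2M0+M1)/6=-79/12
seg 1: a=-4, c=M1/2=19/4, d=(M2−M1)/(6·2)=-19/24, b=Δ1−h1·(2M1+M2)/6=-11/6
t_q=1/4 → seg 0, τ=1/4; S=1+-79/12·τ+0·τ²+19/12·τ³=-159/256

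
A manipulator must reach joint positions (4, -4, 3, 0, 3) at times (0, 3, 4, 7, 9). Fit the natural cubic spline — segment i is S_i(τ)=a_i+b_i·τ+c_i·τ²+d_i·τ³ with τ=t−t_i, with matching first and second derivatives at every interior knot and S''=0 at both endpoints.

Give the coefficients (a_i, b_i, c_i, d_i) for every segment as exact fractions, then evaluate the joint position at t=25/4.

Δ: Δ0=-8/3, Δ1=7, Δ2=-1, Δ3=3/2
row 1: diag=8, rhs=58; c'=1/8, d'=29/4
row 2: denom=8−1·1/8=63/8; d'=(-48−1·29/4)/(63/8)=-442/63
row 3: denom=10−3·8/21=62/7; d'=(15−3·-442/63)/(62/7)=757/186
back: M3=757/186
back: M2=-442/63−8/21·757/186=-2390/279
back: M1=29/4−1/8·-2390/279=4643/558
M: M0=0, M1=4643/558, M2=-2390/279, M3=757/186, M4=0
seg 0: a=4, c=M0/2=0, d=(M1−M0)/(6·3)=4643/10044, b=Δ0−h0·(2M0+M1)/6=-7619/1116
seg 1: a=-4, c=M1/2=4643/1116, d=(M2−M1)/(6·1)=-349/124, b=Δ1−h1·(2M1+M2)/6=3155/558
seg 2: a=3, c=M2/2=-1195/279, d=(M3−M2)/(6·3)=7051/10044, b=Δ2−h2·(2M2+M3)/6=6173/1116
seg 3: a=0, c=M3/2=757/372, d=(M4−M3)/(6·2)=-757/2232, b=Δ3−h3·(2M3+M4)/6=-677/558
t_q=25/4 → seg 2, τ=9/4; S=3+6173/1116·τ+-1195/279·τ²+7051/10044·τ³=13955/7936

  seg 0: a=4 b=-7619/1116 c=0 d=4643/10044
  seg 1: a=-4 b=3155/558 c=4643/1116 d=-349/124
  seg 2: a=3 b=6173/1116 c=-1195/279 d=7051/10044
  seg 3: a=0 b=-677/558 c=757/372 d=-757/2232
S(25/4) = 13955/7936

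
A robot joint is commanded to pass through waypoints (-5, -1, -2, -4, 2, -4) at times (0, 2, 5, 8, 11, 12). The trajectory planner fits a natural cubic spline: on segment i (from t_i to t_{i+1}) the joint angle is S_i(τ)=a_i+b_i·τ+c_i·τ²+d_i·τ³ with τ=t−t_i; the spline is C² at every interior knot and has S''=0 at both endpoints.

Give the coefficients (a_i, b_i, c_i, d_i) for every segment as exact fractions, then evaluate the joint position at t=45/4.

  seg 0: a=-5 b=2380/993 c=0 d=-197/1986
  seg 1: a=-1 b=1198/993 c=-197/331 d=244/8937
  seg 2: a=-2 b=-1616/993 c=-347/993 d=665/2979
  seg 3: a=-4 b=2287/993 c=1648/993 d=-5245/8937
  seg 4: a=2 b=-3560/993 c=-1199/331 d=1199/993
S(45/4) = 18985/21184

Δ: Δ0=2, Δ1=-1/3, Δ2=-2/3, Δ3=2, Δ4=-6
row 1: diag=10, rhs=-14; c'=3/10, d'=-7/5
row 2: denom=12−3·3/10=111/10; d'=(-2−3·-7/5)/(111/10)=22/111
row 3: denom=12−3·10/37=414/37; d'=(16−3·22/111)/(414/37)=95/69
row 4: denom=8−3·37/138=331/46; d'=(-48−3·95/69)/(331/46)=-2398/331
back: M4=-2398/331
back: M3=95/69−37/138·-2398/331=3296/993
back: M2=22/111−10/37·3296/993=-694/993
back: M1=-7/5−3/10·-694/993=-394/331
M: M0=0, M1=-394/331, M2=-694/993, M3=3296/993, M4=-2398/331, M5=0
seg 0: a=-5, c=M0/2=0, d=(M1−M0)/(6·2)=-197/1986, b=Δ0−h0·(2M0+M1)/6=2380/993
seg 1: a=-1, c=M1/2=-197/331, d=(M2−M1)/(6·3)=244/8937, b=Δ1−h1·(2M1+M2)/6=1198/993
seg 2: a=-2, c=M2/2=-347/993, d=(M3−M2)/(6·3)=665/2979, b=Δ2−h2·(2M2+M3)/6=-1616/993
seg 3: a=-4, c=M3/2=1648/993, d=(M4−M3)/(6·3)=-5245/8937, b=Δ3−h3·(2M3+M4)/6=2287/993
seg 4: a=2, c=M4/2=-1199/331, d=(M5−M4)/(6·1)=1199/993, b=Δ4−h4·(2M4+M5)/6=-3560/993
t_q=45/4 → seg 4, τ=1/4; S=2+-3560/993·τ+-1199/331·τ²+1199/993·τ³=18985/21184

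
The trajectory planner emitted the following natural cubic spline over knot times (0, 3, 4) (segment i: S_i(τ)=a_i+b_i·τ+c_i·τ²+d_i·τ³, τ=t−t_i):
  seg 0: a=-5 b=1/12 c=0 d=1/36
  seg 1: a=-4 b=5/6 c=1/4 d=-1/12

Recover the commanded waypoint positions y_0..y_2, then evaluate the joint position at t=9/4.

y_0 = S_0(0) = a_0 = -5
y_1 = S_1(0) = a_1 = -4
y_2 = S_1(1) = -3
t_q=9/4 is in segment 0 (τ=9/4); S_0(τ)=-1151/256

y_0=-5 y_1=-4 y_2=-3
S(9/4) = -1151/256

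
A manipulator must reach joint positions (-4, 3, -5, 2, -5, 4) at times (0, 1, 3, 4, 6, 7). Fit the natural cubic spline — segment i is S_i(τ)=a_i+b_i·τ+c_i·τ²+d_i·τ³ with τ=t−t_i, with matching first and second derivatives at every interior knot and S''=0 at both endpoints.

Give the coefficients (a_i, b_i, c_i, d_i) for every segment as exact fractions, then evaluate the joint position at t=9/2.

Δ: Δ0=7, Δ1=-4, Δ2=7, Δ3=-7/2, Δ4=9
row 1: diag=6, rhs=-66; c'=1/3, d'=-11
row 2: denom=6−2·1/3=16/3; d'=(66−2·-11)/(16/3)=33/2
row 3: denom=6−1·3/16=93/16; d'=(-63−1·33/2)/(93/16)=-424/31
row 4: denom=6−2·32/93=494/93; d'=(75−2·-424/31)/(494/93)=501/26
back: M4=501/26
back: M3=-424/31−32/93·501/26=-264/13
back: M2=33/2−3/16·-264/13=264/13
back: M1=-11−1/3·264/13=-231/13
M: M0=0, M1=-231/13, M2=264/13, M3=-264/13, M4=501/26, M5=0
seg 0: a=-4, c=M0/2=0, d=(M1−M0)/(6·1)=-77/26, b=Δ0−h0·(2M0+M1)/6=259/26
seg 1: a=3, c=M1/2=-231/26, d=(M2−M1)/(6·2)=165/52, b=Δ1−h1·(2M1+M2)/6=14/13
seg 2: a=-5, c=M2/2=132/13, d=(M3−M2)/(6·1)=-88/13, b=Δ2−h2·(2M2+M3)/6=47/13
seg 3: a=2, c=M3/2=-132/13, d=(M4−M3)/(6·2)=343/104, b=Δ3−h3·(2M3+M4)/6=47/13
seg 4: a=-5, c=M4/2=501/52, d=(M5−M4)/(6·1)=-167/52, b=Δ4−h4·(2M4+M5)/6=67/26
t_q=9/2 → seg 3, τ=1/2; S=2+47/13·τ+-132/13·τ²+343/104·τ³=1399/832

  seg 0: a=-4 b=259/26 c=0 d=-77/26
  seg 1: a=3 b=14/13 c=-231/26 d=165/52
  seg 2: a=-5 b=47/13 c=132/13 d=-88/13
  seg 3: a=2 b=47/13 c=-132/13 d=343/104
  seg 4: a=-5 b=67/26 c=501/52 d=-167/52
S(9/2) = 1399/832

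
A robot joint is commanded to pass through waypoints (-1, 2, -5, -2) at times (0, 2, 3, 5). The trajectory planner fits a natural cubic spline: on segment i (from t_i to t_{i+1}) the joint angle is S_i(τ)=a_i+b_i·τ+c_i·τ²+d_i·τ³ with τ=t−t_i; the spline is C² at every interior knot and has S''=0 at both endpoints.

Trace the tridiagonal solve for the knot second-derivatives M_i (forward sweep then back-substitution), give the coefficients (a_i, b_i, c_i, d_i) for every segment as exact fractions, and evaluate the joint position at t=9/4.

Δ: Δ0=3/2, Δ1=-7, Δ2=3/2
row 1: diag=6, rhs=-51; c'=1/6, d'=-17/2
row 2: denom=6−1·1/6=35/6; d'=(51−1·-17/2)/(35/6)=51/5
back: M2=51/5
back: M1=-17/2−1/6·51/5=-51/5
M: M0=0, M1=-51/5, M2=51/5, M3=0
seg 0: a=-1, c=M0/2=0, d=(M1−M0)/(6·2)=-17/20, b=Δ0−h0·(2M0+M1)/6=49/10
seg 1: a=2, c=M1/2=-51/10, d=(M2−M1)/(6·1)=17/5, b=Δ1−h1·(2M1+M2)/6=-53/10
seg 2: a=-5, c=M2/2=51/10, d=(M3−M2)/(6·2)=-17/20, b=Δ2−h2·(2M2+M3)/6=-53/10
t_q=9/4 → seg 1, τ=1/4; S=2+-53/10·τ+-51/10·τ²+17/5·τ³=131/320

  seg 0: a=-1 b=49/10 c=0 d=-17/20
  seg 1: a=2 b=-53/10 c=-51/10 d=17/5
  seg 2: a=-5 b=-53/10 c=51/10 d=-17/20
S(9/4) = 131/320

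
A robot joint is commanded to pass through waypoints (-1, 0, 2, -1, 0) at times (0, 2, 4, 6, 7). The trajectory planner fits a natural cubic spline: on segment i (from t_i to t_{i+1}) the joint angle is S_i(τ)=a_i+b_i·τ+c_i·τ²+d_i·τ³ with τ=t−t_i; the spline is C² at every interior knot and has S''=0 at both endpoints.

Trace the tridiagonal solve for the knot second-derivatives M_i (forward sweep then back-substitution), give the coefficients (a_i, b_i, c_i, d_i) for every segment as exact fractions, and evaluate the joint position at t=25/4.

Δ: Δ0=1/2, Δ1=1, Δ2=-3/2, Δ3=1
row 1: diag=8, rhs=3; c'=1/4, d'=3/8
row 2: denom=8−2·1/4=15/2; d'=(-15−2·3/8)/(15/2)=-21/10
row 3: denom=6−2·4/15=82/15; d'=(15−2·-21/10)/(82/15)=144/41
back: M3=144/41
back: M2=-21/10−4/15·144/41=-249/82
back: M1=3/8−1/4·-249/82=93/82
M: M0=0, M1=93/82, M2=-249/82, M3=144/41, M4=0
seg 0: a=-1, c=M0/2=0, d=(M1−M0)/(6·2)=31/328, b=Δ0−h0·(2M0+M1)/6=5/41
seg 1: a=0, c=M1/2=93/164, d=(M2−M1)/(6·2)=-57/164, b=Δ1−h1·(2M1+M2)/6=103/82
seg 2: a=2, c=M2/2=-249/164, d=(M3−M2)/(6·2)=179/328, b=Δ2−h2·(2M2+M3)/6=-53/82
seg 3: a=-1, c=M3/2=72/41, d=(M4−M3)/(6·1)=-24/41, b=Δ3−h3·(2M3+M4)/6=-7/41
t_q=25/4 → seg 3, τ=1/4; S=-1+-7/41·τ+72/41·τ²+-24/41·τ³=-309/328

  seg 0: a=-1 b=5/41 c=0 d=31/328
  seg 1: a=0 b=103/82 c=93/164 d=-57/164
  seg 2: a=2 b=-53/82 c=-249/164 d=179/328
  seg 3: a=-1 b=-7/41 c=72/41 d=-24/41
S(25/4) = -309/328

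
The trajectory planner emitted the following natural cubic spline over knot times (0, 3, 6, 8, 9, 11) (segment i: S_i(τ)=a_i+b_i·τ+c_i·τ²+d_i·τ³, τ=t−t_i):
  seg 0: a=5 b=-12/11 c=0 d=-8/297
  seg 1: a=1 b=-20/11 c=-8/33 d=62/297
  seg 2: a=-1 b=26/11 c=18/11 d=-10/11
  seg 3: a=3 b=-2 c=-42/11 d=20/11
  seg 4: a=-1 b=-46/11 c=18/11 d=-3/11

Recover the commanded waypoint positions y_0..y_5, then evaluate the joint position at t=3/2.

y_0=5 y_1=1 y_2=-1 y_3=3 y_4=-1 y_5=-5
S(3/2) = 36/11

y_0 = S_0(0) = a_0 = 5
y_1 = S_1(0) = a_1 = 1
y_2 = S_2(0) = a_2 = -1
y_3 = S_3(0) = a_3 = 3
y_4 = S_4(0) = a_4 = -1
y_5 = S_4(2) = -5
t_q=3/2 is in segment 0 (τ=3/2); S_0(τ)=36/11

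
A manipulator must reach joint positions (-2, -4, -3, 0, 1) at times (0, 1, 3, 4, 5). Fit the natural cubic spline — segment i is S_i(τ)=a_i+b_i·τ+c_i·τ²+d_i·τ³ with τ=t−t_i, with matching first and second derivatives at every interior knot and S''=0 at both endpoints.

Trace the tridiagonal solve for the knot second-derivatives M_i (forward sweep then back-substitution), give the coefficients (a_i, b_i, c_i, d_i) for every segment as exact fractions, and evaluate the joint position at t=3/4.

  seg 0: a=-2 b=-555/244 c=0 d=67/244
  seg 1: a=-4 b=-177/122 c=201/244 d=37/488
  seg 2: a=-3 b=168/61 c=78/61 d=-63/61
  seg 3: a=0 b=135/61 c=-111/61 d=37/61
S(3/4) = -56063/15616

Δ: Δ0=-2, Δ1=1/2, Δ2=3, Δ3=1
row 1: diag=6, rhs=15; c'=1/3, d'=5/2
row 2: denom=6−2·1/3=16/3; d'=(15−2·5/2)/(16/3)=15/8
row 3: denom=4−1·3/16=61/16; d'=(-12−1·15/8)/(61/16)=-222/61
back: M3=-222/61
back: M2=15/8−3/16·-222/61=156/61
back: M1=5/2−1/3·156/61=201/122
M: M0=0, M1=201/122, M2=156/61, M3=-222/61, M4=0
seg 0: a=-2, c=M0/2=0, d=(M1−M0)/(6·1)=67/244, b=Δ0−h0·(2M0+M1)/6=-555/244
seg 1: a=-4, c=M1/2=201/244, d=(M2−M1)/(6·2)=37/488, b=Δ1−h1·(2M1+M2)/6=-177/122
seg 2: a=-3, c=M2/2=78/61, d=(M3−M2)/(6·1)=-63/61, b=Δ2−h2·(2M2+M3)/6=168/61
seg 3: a=0, c=M3/2=-111/61, d=(M4−M3)/(6·1)=37/61, b=Δ3−h3·(2M3+M4)/6=135/61
t_q=3/4 → seg 0, τ=3/4; S=-2+-555/244·τ+0·τ²+67/244·τ³=-56063/15616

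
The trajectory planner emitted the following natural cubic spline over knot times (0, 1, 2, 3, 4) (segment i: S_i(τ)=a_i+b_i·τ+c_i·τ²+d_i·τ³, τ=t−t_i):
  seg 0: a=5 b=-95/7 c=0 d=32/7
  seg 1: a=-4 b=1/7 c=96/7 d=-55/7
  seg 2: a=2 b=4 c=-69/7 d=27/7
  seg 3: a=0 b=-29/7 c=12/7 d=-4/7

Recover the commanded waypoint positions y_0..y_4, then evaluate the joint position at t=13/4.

y_0=5 y_1=-4 y_2=2 y_3=0 y_4=-3
S(13/4) = -15/16

y_0 = S_0(0) = a_0 = 5
y_1 = S_1(0) = a_1 = -4
y_2 = S_2(0) = a_2 = 2
y_3 = S_3(0) = a_3 = 0
y_4 = S_3(1) = -3
t_q=13/4 is in segment 3 (τ=1/4); S_3(τ)=-15/16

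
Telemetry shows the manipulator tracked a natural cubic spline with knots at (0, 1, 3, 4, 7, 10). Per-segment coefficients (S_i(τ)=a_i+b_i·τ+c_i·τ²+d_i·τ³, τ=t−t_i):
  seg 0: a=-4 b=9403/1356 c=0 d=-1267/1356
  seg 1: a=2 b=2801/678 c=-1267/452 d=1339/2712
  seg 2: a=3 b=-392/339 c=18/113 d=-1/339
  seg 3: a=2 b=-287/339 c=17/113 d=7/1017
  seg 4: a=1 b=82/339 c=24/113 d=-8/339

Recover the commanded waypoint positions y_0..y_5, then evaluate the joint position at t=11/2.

y_0=-4 y_1=2 y_2=3 y_3=2 y_4=1 y_5=3
S(11/2) = 987/904

y_0 = S_0(0) = a_0 = -4
y_1 = S_1(0) = a_1 = 2
y_2 = S_2(0) = a_2 = 3
y_3 = S_3(0) = a_3 = 2
y_4 = S_4(0) = a_4 = 1
y_5 = S_4(3) = 3
t_q=11/2 is in segment 3 (τ=3/2); S_3(τ)=987/904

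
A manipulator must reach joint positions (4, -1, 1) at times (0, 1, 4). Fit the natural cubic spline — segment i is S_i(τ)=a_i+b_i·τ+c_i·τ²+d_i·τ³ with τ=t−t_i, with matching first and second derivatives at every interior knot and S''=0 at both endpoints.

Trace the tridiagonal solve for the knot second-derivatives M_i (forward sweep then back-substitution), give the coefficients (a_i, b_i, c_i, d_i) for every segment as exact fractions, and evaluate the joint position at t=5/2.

  seg 0: a=4 b=-137/24 c=0 d=17/24
  seg 1: a=-1 b=-43/12 c=17/8 d=-17/72
S(5/2) = -153/64

Δ: Δ0=-5, Δ1=2/3
row 1: diag=8, rhs=34; c'=3/8, d'=17/4
back: M1=17/4
M: M0=0, M1=17/4, M2=0
seg 0: a=4, c=M0/2=0, d=(M1−M0)/(6·1)=17/24, b=Δ0−h0·(2M0+M1)/6=-137/24
seg 1: a=-1, c=M1/2=17/8, d=(M2−M1)/(6·3)=-17/72, b=Δ1−h1·(2M1+M2)/6=-43/12
t_q=5/2 → seg 1, τ=3/2; S=-1+-43/12·τ+17/8·τ²+-17/72·τ³=-153/64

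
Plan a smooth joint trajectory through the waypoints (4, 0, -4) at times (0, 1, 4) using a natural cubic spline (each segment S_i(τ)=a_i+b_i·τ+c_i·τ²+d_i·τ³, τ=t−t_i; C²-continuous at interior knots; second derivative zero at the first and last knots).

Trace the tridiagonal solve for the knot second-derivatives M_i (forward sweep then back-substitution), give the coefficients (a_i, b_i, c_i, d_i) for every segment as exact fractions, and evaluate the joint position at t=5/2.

Δ: Δ0=-4, Δ1=-4/3
row 1: diag=8, rhs=16; c'=3/8, d'=2
back: M1=2
M: M0=0, M1=2, M2=0
seg 0: a=4, c=M0/2=0, d=(M1−M0)/(6·1)=1/3, b=Δ0−h0·(2M0+M1)/6=-13/3
seg 1: a=0, c=M1/2=1, d=(M2−M1)/(6·3)=-1/9, b=Δ1−h1·(2M1+M2)/6=-10/3
t_q=5/2 → seg 1, τ=3/2; S=0+-10/3·τ+1·τ²+-1/9·τ³=-25/8

  seg 0: a=4 b=-13/3 c=0 d=1/3
  seg 1: a=0 b=-10/3 c=1 d=-1/9
S(5/2) = -25/8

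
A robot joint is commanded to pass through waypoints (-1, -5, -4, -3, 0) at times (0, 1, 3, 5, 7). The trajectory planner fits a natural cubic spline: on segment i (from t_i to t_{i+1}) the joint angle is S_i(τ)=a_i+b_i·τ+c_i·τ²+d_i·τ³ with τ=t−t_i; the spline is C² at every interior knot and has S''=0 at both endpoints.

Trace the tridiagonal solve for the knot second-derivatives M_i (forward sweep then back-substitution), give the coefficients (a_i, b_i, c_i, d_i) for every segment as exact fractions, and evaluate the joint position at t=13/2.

Δ: Δ0=-4, Δ1=1/2, Δ2=1/2, Δ3=3/2
row 1: diag=6, rhs=27; c'=1/3, d'=9/2
row 2: denom=8−2·1/3=22/3; d'=(0−2·9/2)/(22/3)=-27/22
row 3: denom=8−2·3/11=82/11; d'=(6−2·-27/22)/(82/11)=93/82
back: M3=93/82
back: M2=-27/22−3/11·93/82=-63/41
back: M1=9/2−1/3·-63/41=411/82
M: M0=0, M1=411/82, M2=-63/41, M3=93/82, M4=0
seg 0: a=-1, c=M0/2=0, d=(M1−M0)/(6·1)=137/164, b=Δ0−h0·(2M0+M1)/6=-793/164
seg 1: a=-5, c=M1/2=411/164, d=(M2−M1)/(6·2)=-179/328, b=Δ1−h1·(2M1+M2)/6=-191/82
seg 2: a=-4, c=M2/2=-63/82, d=(M3−M2)/(6·2)=73/328, b=Δ2−h2·(2M2+M3)/6=47/41
seg 3: a=-3, c=M3/2=93/164, d=(M4−M3)/(6·2)=-31/328, b=Δ3−h3·(2M3+M4)/6=61/82
t_q=13/2 → seg 3, τ=3/2; S=-3+61/82·τ+93/164·τ²+-31/328·τ³=-2433/2624

  seg 0: a=-1 b=-793/164 c=0 d=137/164
  seg 1: a=-5 b=-191/82 c=411/164 d=-179/328
  seg 2: a=-4 b=47/41 c=-63/82 d=73/328
  seg 3: a=-3 b=61/82 c=93/164 d=-31/328
S(13/2) = -2433/2624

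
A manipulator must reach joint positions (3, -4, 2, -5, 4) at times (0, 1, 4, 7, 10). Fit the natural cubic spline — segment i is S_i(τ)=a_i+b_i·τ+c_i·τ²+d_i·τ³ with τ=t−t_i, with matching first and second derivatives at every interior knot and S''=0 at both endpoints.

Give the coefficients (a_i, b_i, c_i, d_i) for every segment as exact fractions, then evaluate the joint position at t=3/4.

Δ: Δ0=-7, Δ1=2, Δ2=-7/3, Δ3=3
row 1: diag=8, rhs=54; c'=3/8, d'=27/4
row 2: denom=12−3·3/8=87/8; d'=(-26−3·27/4)/(87/8)=-370/87
row 3: denom=12−3·8/29=324/29; d'=(32−3·-370/87)/(324/29)=649/162
back: M3=649/162
back: M2=-370/87−8/29·649/162=-434/81
back: M1=27/4−3/8·-434/81=473/54
M: M0=0, M1=473/54, M2=-434/81, M3=649/162, M4=0
seg 0: a=3, c=M0/2=0, d=(M1−M0)/(6·1)=473/324, b=Δ0−h0·(2M0+M1)/6=-2741/324
seg 1: a=-4, c=M1/2=473/108, d=(M2−M1)/(6·3)=-2287/2916, b=Δ1−h1·(2M1+M2)/6=-661/162
seg 2: a=2, c=M2/2=-217/81, d=(M3−M2)/(6·3)=1517/2916, b=Δ2−h2·(2M2+M3)/6=331/324
seg 3: a=-5, c=M3/2=649/324, d=(M4−M3)/(6·3)=-649/2916, b=Δ3−h3·(2M3+M4)/6=-163/162
t_q=3/4 → seg 0, τ=3/4; S=3+-2741/324·τ+0·τ²+473/324·τ³=-18863/6912

  seg 0: a=3 b=-2741/324 c=0 d=473/324
  seg 1: a=-4 b=-661/162 c=473/108 d=-2287/2916
  seg 2: a=2 b=331/324 c=-217/81 d=1517/2916
  seg 3: a=-5 b=-163/162 c=649/324 d=-649/2916
S(3/4) = -18863/6912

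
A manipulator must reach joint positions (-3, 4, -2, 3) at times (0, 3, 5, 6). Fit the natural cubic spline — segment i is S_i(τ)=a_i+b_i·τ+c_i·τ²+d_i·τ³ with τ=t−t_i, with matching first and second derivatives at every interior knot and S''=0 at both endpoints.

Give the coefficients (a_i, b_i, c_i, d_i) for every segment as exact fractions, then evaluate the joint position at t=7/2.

Δ: Δ0=7/3, Δ1=-3, Δ2=5
row 1: diag=10, rhs=-32; c'=1/5, d'=-16/5
row 2: denom=6−2·1/5=28/5; d'=(48−2·-16/5)/(28/5)=68/7
back: M2=68/7
back: M1=-16/5−1/5·68/7=-36/7
M: M0=0, M1=-36/7, M2=68/7, M3=0
seg 0: a=-3, c=M0/2=0, d=(M1−M0)/(6·3)=-2/7, b=Δ0−h0·(2M0+M1)/6=103/21
seg 1: a=4, c=M1/2=-18/7, d=(M2−M1)/(6·2)=26/21, b=Δ1−h1·(2M1+M2)/6=-59/21
seg 2: a=-2, c=M2/2=34/7, d=(M3−M2)/(6·1)=-34/21, b=Δ2−h2·(2M2+M3)/6=37/21
t_q=7/2 → seg 1, τ=1/2; S=4+-59/21·τ+-18/7·τ²+26/21·τ³=59/28

  seg 0: a=-3 b=103/21 c=0 d=-2/7
  seg 1: a=4 b=-59/21 c=-18/7 d=26/21
  seg 2: a=-2 b=37/21 c=34/7 d=-34/21
S(7/2) = 59/28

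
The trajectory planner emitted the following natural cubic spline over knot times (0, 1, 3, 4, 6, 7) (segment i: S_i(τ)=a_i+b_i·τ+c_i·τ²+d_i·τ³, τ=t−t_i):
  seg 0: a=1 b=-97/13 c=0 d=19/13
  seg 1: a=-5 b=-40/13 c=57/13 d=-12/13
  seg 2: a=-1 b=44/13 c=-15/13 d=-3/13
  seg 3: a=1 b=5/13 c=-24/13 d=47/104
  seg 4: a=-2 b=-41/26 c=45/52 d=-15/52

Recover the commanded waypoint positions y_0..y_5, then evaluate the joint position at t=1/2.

y_0=1 y_1=-5 y_2=-1 y_3=1 y_4=-2 y_5=-3
S(1/2) = -265/104

y_0 = S_0(0) = a_0 = 1
y_1 = S_1(0) = a_1 = -5
y_2 = S_2(0) = a_2 = -1
y_3 = S_3(0) = a_3 = 1
y_4 = S_4(0) = a_4 = -2
y_5 = S_4(1) = -3
t_q=1/2 is in segment 0 (τ=1/2); S_0(τ)=-265/104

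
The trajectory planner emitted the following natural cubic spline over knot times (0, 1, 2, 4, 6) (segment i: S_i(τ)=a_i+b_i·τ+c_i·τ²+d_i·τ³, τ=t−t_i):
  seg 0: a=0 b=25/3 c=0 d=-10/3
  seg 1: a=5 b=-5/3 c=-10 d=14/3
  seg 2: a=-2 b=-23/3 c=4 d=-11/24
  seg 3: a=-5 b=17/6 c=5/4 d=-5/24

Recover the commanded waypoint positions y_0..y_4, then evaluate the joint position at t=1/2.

y_0 = S_0(0) = a_0 = 0
y_1 = S_1(0) = a_1 = 5
y_2 = S_2(0) = a_2 = -2
y_3 = S_3(0) = a_3 = -5
y_4 = S_3(2) = 4
t_q=1/2 is in segment 0 (τ=1/2); S_0(τ)=15/4

y_0=0 y_1=5 y_2=-2 y_3=-5 y_4=4
S(1/2) = 15/4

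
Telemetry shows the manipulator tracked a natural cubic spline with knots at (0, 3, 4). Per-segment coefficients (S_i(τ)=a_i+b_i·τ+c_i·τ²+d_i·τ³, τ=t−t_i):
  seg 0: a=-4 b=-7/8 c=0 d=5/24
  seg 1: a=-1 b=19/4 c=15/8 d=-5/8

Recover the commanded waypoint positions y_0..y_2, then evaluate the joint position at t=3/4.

y_0=-4 y_1=-1 y_2=5
S(3/4) = -2339/512

y_0 = S_0(0) = a_0 = -4
y_1 = S_1(0) = a_1 = -1
y_2 = S_1(1) = 5
t_q=3/4 is in segment 0 (τ=3/4); S_0(τ)=-2339/512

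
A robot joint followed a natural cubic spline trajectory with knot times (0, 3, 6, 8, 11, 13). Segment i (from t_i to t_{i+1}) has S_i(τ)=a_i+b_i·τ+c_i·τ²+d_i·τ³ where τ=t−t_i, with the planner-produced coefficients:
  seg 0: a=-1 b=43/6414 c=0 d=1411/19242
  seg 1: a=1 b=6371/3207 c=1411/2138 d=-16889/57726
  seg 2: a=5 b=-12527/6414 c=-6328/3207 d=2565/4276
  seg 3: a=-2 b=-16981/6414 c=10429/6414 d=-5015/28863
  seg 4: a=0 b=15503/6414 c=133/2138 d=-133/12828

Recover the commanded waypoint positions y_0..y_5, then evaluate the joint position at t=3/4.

y_0=-1 y_1=1 y_2=5 y_3=-2 y_4=0 y_5=5
S(3/4) = -131911/136832

y_0 = S_0(0) = a_0 = -1
y_1 = S_1(0) = a_1 = 1
y_2 = S_2(0) = a_2 = 5
y_3 = S_3(0) = a_3 = -2
y_4 = S_4(0) = a_4 = 0
y_5 = S_4(2) = 5
t_q=3/4 is in segment 0 (τ=3/4); S_0(τ)=-131911/136832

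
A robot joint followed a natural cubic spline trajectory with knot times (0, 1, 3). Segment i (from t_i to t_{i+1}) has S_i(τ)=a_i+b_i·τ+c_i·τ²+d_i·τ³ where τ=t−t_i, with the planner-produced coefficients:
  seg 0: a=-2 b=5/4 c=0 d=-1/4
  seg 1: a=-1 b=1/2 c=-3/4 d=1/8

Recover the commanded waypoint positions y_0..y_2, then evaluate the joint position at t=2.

y_0 = S_0(0) = a_0 = -2
y_1 = S_1(0) = a_1 = -1
y_2 = S_1(2) = -2
t_q=2 is in segment 1 (τ=1); S_1(τ)=-9/8

y_0=-2 y_1=-1 y_2=-2
S(2) = -9/8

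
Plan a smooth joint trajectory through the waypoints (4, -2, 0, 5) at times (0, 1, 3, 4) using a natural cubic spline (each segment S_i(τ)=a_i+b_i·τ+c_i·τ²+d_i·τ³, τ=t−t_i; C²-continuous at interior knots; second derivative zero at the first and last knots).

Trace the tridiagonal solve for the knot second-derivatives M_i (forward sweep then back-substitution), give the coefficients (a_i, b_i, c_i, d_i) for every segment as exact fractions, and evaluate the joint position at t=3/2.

Δ: Δ0=-6, Δ1=1, Δ2=5
row 1: diag=6, rhs=42; c'=1/3, d'=7
row 2: denom=6−2·1/3=16/3; d'=(24−2·7)/(16/3)=15/8
back: M2=15/8
back: M1=7−1/3·15/8=51/8
M: M0=0, M1=51/8, M2=15/8, M3=0
seg 0: a=4, c=M0/2=0, d=(M1−M0)/(6·1)=17/16, b=Δ0−h0·(2M0+M1)/6=-113/16
seg 1: a=-2, c=M1/2=51/16, d=(M2−M1)/(6·2)=-3/8, b=Δ1−h1·(2M1+M2)/6=-31/8
seg 2: a=0, c=M2/2=15/16, d=(M3−M2)/(6·1)=-5/16, b=Δ2−h2·(2M2+M3)/6=35/8
t_q=3/2 → seg 1, τ=1/2; S=-2+-31/8·τ+51/16·τ²+-3/8·τ³=-51/16

  seg 0: a=4 b=-113/16 c=0 d=17/16
  seg 1: a=-2 b=-31/8 c=51/16 d=-3/8
  seg 2: a=0 b=35/8 c=15/16 d=-5/16
S(3/2) = -51/16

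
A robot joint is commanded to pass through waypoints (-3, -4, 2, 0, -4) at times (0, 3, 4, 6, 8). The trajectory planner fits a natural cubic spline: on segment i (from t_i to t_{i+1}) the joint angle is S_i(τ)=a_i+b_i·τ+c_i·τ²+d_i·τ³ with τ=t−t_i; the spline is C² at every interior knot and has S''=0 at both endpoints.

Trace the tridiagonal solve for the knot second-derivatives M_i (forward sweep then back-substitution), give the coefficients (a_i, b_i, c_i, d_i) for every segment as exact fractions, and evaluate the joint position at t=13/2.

  seg 0: a=-3 b=-1669/516 c=0 d=499/1548
  seg 1: a=-4 b=1411/258 c=499/172 d=-1223/516
  seg 2: a=2 b=2147/516 c=-181/43 d=1681/2064
  seg 3: a=0 b=-749/258 c=233/344 d=-233/2064
S(13/2) = -7135/5504

Δ: Δ0=-1/3, Δ1=6, Δ2=-1, Δ3=-2
row 1: diag=8, rhs=38; c'=1/8, d'=19/4
row 2: denom=6−1·1/8=47/8; d'=(-42−1·19/4)/(47/8)=-374/47
row 3: denom=8−2·16/47=344/47; d'=(-6−2·-374/47)/(344/47)=233/172
back: M3=233/172
back: M2=-374/47−16/47·233/172=-362/43
back: M1=19/4−1/8·-362/43=499/86
M: M0=0, M1=499/86, M2=-362/43, M3=233/172, M4=0
seg 0: a=-3, c=M0/2=0, d=(M1−M0)/(6·3)=499/1548, b=Δ0−h0·(2M0+M1)/6=-1669/516
seg 1: a=-4, c=M1/2=499/172, d=(M2−M1)/(6·1)=-1223/516, b=Δ1−h1·(2M1+M2)/6=1411/258
seg 2: a=2, c=M2/2=-181/43, d=(M3−M2)/(6·2)=1681/2064, b=Δ2−h2·(2M2+M3)/6=2147/516
seg 3: a=0, c=M3/2=233/344, d=(M4−M3)/(6·2)=-233/2064, b=Δ3−h3·(2M3+M4)/6=-749/258
t_q=13/2 → seg 3, τ=1/2; S=0+-749/258·τ+233/344·τ²+-233/2064·τ³=-7135/5504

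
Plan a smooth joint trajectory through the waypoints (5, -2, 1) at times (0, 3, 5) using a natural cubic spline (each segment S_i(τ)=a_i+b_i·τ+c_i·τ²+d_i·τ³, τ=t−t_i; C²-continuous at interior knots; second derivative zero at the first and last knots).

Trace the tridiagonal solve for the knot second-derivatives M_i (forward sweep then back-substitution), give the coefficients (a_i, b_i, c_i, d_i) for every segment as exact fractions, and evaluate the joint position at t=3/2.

Δ: Δ0=-7/3, Δ1=3/2
row 1: diag=10, rhs=23; c'=1/5, d'=23/10
back: M1=23/10
M: M0=0, M1=23/10, M2=0
seg 0: a=5, c=M0/2=0, d=(M1−M0)/(6·3)=23/180, b=Δ0−h0·(2M0+M1)/6=-209/60
seg 1: a=-2, c=M1/2=23/20, d=(M2−M1)/(6·2)=-23/120, b=Δ1−h1·(2M1+M2)/6=-1/30
t_q=3/2 → seg 0, τ=3/2; S=5+-209/60·τ+0·τ²+23/180·τ³=33/160

  seg 0: a=5 b=-209/60 c=0 d=23/180
  seg 1: a=-2 b=-1/30 c=23/20 d=-23/120
S(3/2) = 33/160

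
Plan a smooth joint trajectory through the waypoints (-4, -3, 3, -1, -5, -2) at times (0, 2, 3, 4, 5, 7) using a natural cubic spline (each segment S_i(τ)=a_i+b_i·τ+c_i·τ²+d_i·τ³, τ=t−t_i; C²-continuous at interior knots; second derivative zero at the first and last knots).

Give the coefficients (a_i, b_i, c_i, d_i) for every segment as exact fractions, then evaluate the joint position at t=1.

Δ: Δ0=1/2, Δ1=6, Δ2=-4, Δ3=-4, Δ4=3/2
row 1: diag=6, rhs=33; c'=1/6, d'=11/2
row 2: denom=4−1·1/6=23/6; d'=(-60−1·11/2)/(23/6)=-393/23
row 3: denom=4−1·6/23=86/23; d'=(0−1·-393/23)/(86/23)=393/86
row 4: denom=6−1·23/86=493/86; d'=(33−1·393/86)/(493/86)=2445/493
back: M4=2445/493
back: M3=393/86−23/86·2445/493=1599/493
back: M2=-393/23−6/23·1599/493=-8841/493
back: M1=11/2−1/6·-8841/493=4185/493
M: M0=0, M1=4185/493, M2=-8841/493, M3=1599/493, M4=2445/493, M5=0
seg 0: a=-4, c=M0/2=0, d=(M1−M0)/(6·2)=1395/1972, b=Δ0−h0·(2M0+M1)/6=-2297/986
seg 1: a=-3, c=M1/2=4185/986, d=(M2−M1)/(6·1)=-2171/493, b=Δ1−h1·(2M1+M2)/6=6073/986
seg 2: a=3, c=M2/2=-8841/986, d=(M3−M2)/(6·1)=60/17, b=Δ2−h2·(2M2+M3)/6=1417/986
seg 3: a=-1, c=M3/2=1599/986, d=(M4−M3)/(6·1)=141/493, b=Δ3−h3·(2M3+M4)/6=-5825/986
seg 4: a=-5, c=M4/2=2445/986, d=(M5−M4)/(6·2)=-815/1972, b=Δ4−h4·(2M4+M5)/6=-1781/986
t_q=1 → seg 0, τ=1; S=-4+-2297/986·τ+0·τ²+1395/1972·τ³=-11087/1972

  seg 0: a=-4 b=-2297/986 c=0 d=1395/1972
  seg 1: a=-3 b=6073/986 c=4185/986 d=-2171/493
  seg 2: a=3 b=1417/986 c=-8841/986 d=60/17
  seg 3: a=-1 b=-5825/986 c=1599/986 d=141/493
  seg 4: a=-5 b=-1781/986 c=2445/986 d=-815/1972
S(1) = -11087/1972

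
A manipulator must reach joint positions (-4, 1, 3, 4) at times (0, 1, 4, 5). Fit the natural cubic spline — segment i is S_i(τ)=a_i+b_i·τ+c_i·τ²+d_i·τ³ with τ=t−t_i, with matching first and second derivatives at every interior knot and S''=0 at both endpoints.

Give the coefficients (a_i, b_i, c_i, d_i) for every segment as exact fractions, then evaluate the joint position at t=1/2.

Δ: Δ0=5, Δ1=2/3, Δ2=1
row 1: diag=8, rhs=-26; c'=3/8, d'=-13/4
row 2: denom=8−3·3/8=55/8; d'=(2−3·-13/4)/(55/8)=94/55
back: M2=94/55
back: M1=-13/4−3/8·94/55=-214/55
M: M0=0, M1=-214/55, M2=94/55, M3=0
seg 0: a=-4, c=M0/2=0, d=(M1−M0)/(6·1)=-107/165, b=Δ0−h0·(2M0+M1)/6=932/165
seg 1: a=1, c=M1/2=-107/55, d=(M2−M1)/(6·3)=14/45, b=Δ1−h1·(2M1+M2)/6=611/165
seg 2: a=3, c=M2/2=47/55, d=(M3−M2)/(6·1)=-47/165, b=Δ2−h2·(2M2+M3)/6=71/165
t_q=1/2 → seg 0, τ=1/2; S=-4+932/165·τ+0·τ²+-107/165·τ³=-553/440

  seg 0: a=-4 b=932/165 c=0 d=-107/165
  seg 1: a=1 b=611/165 c=-107/55 d=14/45
  seg 2: a=3 b=71/165 c=47/55 d=-47/165
S(1/2) = -553/440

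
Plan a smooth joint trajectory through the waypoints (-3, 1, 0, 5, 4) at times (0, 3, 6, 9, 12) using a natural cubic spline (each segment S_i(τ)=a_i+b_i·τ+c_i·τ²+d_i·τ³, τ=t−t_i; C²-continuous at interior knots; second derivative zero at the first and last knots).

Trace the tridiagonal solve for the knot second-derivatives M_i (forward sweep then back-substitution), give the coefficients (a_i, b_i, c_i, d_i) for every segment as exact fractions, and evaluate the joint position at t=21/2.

Δ: Δ0=4/3, Δ1=-1/3, Δ2=5/3, Δ3=-1/3
row 1: diag=12, rhs=-10; c'=1/4, d'=-5/6
row 2: denom=12−3·1/4=45/4; d'=(12−3·-5/6)/(45/4)=58/45
row 3: denom=12−3·4/15=56/5; d'=(-12−3·58/45)/(56/5)=-17/12
back: M3=-17/12
back: M2=58/45−4/15·-17/12=5/3
back: M1=-5/6−1/4·5/3=-5/4
M: M0=0, M1=-5/4, M2=5/3, M3=-17/12, M4=0
seg 0: a=-3, c=M0/2=0, d=(M1−M0)/(6·3)=-5/72, b=Δ0−h0·(2M0+M1)/6=47/24
seg 1: a=1, c=M1/2=-5/8, d=(M2−M1)/(6·3)=35/216, b=Δ1−h1·(2M1+M2)/6=1/12
seg 2: a=0, c=M2/2=5/6, d=(M3−M2)/(6·3)=-37/216, b=Δ2−h2·(2M2+M3)/6=17/24
seg 3: a=5, c=M3/2=-17/24, d=(M4−M3)/(6·3)=17/216, b=Δ3−h3·(2M3+M4)/6=13/12
t_q=21/2 → seg 3, τ=3/2; S=5+13/12·τ+-17/24·τ²+17/216·τ³=339/64

  seg 0: a=-3 b=47/24 c=0 d=-5/72
  seg 1: a=1 b=1/12 c=-5/8 d=35/216
  seg 2: a=0 b=17/24 c=5/6 d=-37/216
  seg 3: a=5 b=13/12 c=-17/24 d=17/216
S(21/2) = 339/64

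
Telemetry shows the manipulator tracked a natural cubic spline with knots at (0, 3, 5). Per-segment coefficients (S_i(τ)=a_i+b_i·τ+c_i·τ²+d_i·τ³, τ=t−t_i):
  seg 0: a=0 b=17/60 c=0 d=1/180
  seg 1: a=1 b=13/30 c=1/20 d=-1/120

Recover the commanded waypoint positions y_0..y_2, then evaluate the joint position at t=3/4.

y_0 = S_0(0) = a_0 = 0
y_1 = S_1(0) = a_1 = 1
y_2 = S_1(2) = 2
t_q=3/4 is in segment 0 (τ=3/4); S_0(τ)=55/256

y_0=0 y_1=1 y_2=2
S(3/4) = 55/256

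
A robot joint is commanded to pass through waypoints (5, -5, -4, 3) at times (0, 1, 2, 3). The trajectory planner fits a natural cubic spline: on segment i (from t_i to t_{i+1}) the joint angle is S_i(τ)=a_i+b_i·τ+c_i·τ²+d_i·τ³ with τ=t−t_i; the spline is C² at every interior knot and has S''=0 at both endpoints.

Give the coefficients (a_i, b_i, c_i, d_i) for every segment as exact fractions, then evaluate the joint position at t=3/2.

Δ: Δ0=-10, Δ1=1, Δ2=7
row 1: diag=4, rhs=66; c'=1/4, d'=33/2
row 2: denom=4−1·1/4=15/4; d'=(36−1·33/2)/(15/4)=26/5
back: M2=26/5
back: M1=33/2−1/4·26/5=76/5
M: M0=0, M1=76/5, M2=26/5, M3=0
seg 0: a=5, c=M0/2=0, d=(M1−M0)/(6·1)=38/15, b=Δ0−h0·(2M0+M1)/6=-188/15
seg 1: a=-5, c=M1/2=38/5, d=(M2−M1)/(6·1)=-5/3, b=Δ1−h1·(2M1+M2)/6=-74/15
seg 2: a=-4, c=M2/2=13/5, d=(M3−M2)/(6·1)=-13/15, b=Δ2−h2·(2M2+M3)/6=79/15
t_q=3/2 → seg 1, τ=1/2; S=-5+-74/15·τ+38/5·τ²+-5/3·τ³=-231/40

  seg 0: a=5 b=-188/15 c=0 d=38/15
  seg 1: a=-5 b=-74/15 c=38/5 d=-5/3
  seg 2: a=-4 b=79/15 c=13/5 d=-13/15
S(3/2) = -231/40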